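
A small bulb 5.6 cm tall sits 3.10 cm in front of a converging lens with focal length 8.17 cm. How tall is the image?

1/d_i = 1/f − 1/d_o = 1/(8.170) − 1/(3.10) = -0.2002, so d_i = -4.995 cm.
m = −d_i/d_o = +1.611.
|h_i| = |m|·h_o = 1.611 × 5.6 = 9.02 cm. The image is virtual, upright and enlarged, on the same side as the object.

9.02 cm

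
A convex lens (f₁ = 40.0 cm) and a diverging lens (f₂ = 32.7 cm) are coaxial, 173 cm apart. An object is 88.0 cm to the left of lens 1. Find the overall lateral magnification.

m = -0.206

Lens 1: 1/d_i1 = 1/(40.0) − 1/(88.0) = 0.01364, so d_i1 = 73.33 cm; m₁ = −d_i1/d_o1 = -0.8333.
d_o2 = 173 − (73.33) = 99.67 cm.
f₂ = −32.7 cm (diverging).
Lens 2: 1/d_i2 = 1/(-32.7) − 1/(99.67) = -0.04061, so d_i2 = -24.62 cm; m₂ = −d_i2/d_o2 = +0.2470.
m = m₁·m₂ = (-0.8333)(+0.2470) = -0.206.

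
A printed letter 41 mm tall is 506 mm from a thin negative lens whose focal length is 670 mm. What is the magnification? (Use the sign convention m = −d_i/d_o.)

m = +0.570

For a negative lens, f = -670 mm.
1/d_i = 1/f − 1/d_o = 1/(-670.0) − 1/(506) = -0.003469, so d_i = -288.3 mm.
m = −d_i/d_o = −(-288.3)/(506) = +0.570.
The image is virtual, upright and reduced, on the same side as the object.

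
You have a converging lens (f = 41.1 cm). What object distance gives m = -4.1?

51.1 cm

m = −d_i/d_o ⇒ d_i = −m·d_o.
1/f = 1/d_o + 1/d_i = 1/d_o − 1/(m·d_o) = (1 − 1/m)/d_o, so d_o = f(1 − 1/m) = (41.10)(1 − 1/(-4.1)) = 51.1 cm.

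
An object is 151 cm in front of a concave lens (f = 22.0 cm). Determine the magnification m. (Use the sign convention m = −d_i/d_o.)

m = +0.127

For a concave lens, f = -22.0 cm.
1/d_i = 1/f − 1/d_o = 1/(-22.00) − 1/(151) = -0.05208, so d_i = -19.20 cm.
m = −d_i/d_o = −(-19.20)/(151) = +0.127.
The image is virtual, upright and reduced, on the same side as the object.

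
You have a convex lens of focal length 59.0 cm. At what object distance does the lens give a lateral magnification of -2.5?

m = −d_i/d_o ⇒ d_i = −m·d_o.
1/f = 1/d_o + 1/d_i = 1/d_o − 1/(m·d_o) = (1 − 1/m)/d_o, so d_o = f(1 − 1/m) = (59.00)(1 − 1/(-2.5)) = 82.6 cm.

82.6 cm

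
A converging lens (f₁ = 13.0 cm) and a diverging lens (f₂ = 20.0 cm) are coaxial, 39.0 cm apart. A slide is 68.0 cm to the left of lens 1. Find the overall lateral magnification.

m = -0.110

Lens 1: 1/d_i1 = 1/(13.0) − 1/(68.0) = 0.06222, so d_i1 = 16.07 cm; m₁ = −d_i1/d_o1 = -0.2363.
d_o2 = 39.0 − (16.07) = 22.93 cm.
f₂ = −20.0 cm (diverging).
Lens 2: 1/d_i2 = 1/(-20.0) − 1/(22.93) = -0.09361, so d_i2 = -10.68 cm; m₂ = −d_i2/d_o2 = +0.4659.
m = m₁·m₂ = (-0.2363)(+0.4659) = -0.110.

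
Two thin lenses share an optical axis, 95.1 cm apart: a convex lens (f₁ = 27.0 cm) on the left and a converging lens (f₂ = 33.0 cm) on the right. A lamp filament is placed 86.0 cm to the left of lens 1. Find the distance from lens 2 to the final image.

80.9 cm

Lens 1: 1/d_i1 = 1/f₁ − 1/d_o1 = 1/(27.0) − 1/(86.0) = 0.02541, so d_i1 = 39.36 cm.
The intermediate image is 39.36 cm to the right of lens 1, which is 95.1 − (39.36) = 55.74 cm to the left of lens 2, so d_o2 = +55.74 cm.
Lens 2: 1/d_i2 = 1/f₂ − 1/d_o2 = 1/(33.0) − 1/(55.74) = 0.01236, so d_i2 = 80.9 cm.
The final image is real, 80.9 cm to the right of lens 2 (overall magnification ≈ 0.66).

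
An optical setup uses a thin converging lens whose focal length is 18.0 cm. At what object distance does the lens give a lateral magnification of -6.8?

m = −d_i/d_o ⇒ d_i = −m·d_o.
1/f = 1/d_o + 1/d_i = 1/d_o − 1/(m·d_o) = (1 − 1/m)/d_o, so d_o = f(1 − 1/m) = (18.00)(1 − 1/(-6.8)) = 20.6 cm.

20.6 cm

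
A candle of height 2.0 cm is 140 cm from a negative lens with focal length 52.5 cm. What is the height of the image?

0.545 cm

For a negative lens, f = -52.5 cm.
1/d_i = 1/f − 1/d_o = 1/(-52.50) − 1/(140) = -0.02619, so d_i = -38.18 cm.
m = −d_i/d_o = +0.2727.
|h_i| = |m|·h_o = 0.2727 × 2.0 = 0.545 cm. The image is virtual, upright and reduced, on the same side as the object.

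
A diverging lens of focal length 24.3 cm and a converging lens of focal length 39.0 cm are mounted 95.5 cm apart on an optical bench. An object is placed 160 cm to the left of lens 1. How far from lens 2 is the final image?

Lens 1 is diverging, so f₁ = −24.3 cm.
Lens 1: 1/d_i1 = 1/f₁ − 1/d_o1 = 1/(-24.3) − 1/(160) = -0.04740, so d_i1 = -21.10 cm.
The intermediate image is 21.10 cm to the left of lens 1 (virtual), which is 95.5 − (-21.10) = 116.6 cm to the left of lens 2, so d_o2 = +116.6 cm.
Lens 2: 1/d_i2 = 1/f₂ − 1/d_o2 = 1/(39.0) − 1/(116.6) = 0.01706, so d_i2 = 58.6 cm.
The final image is real, 58.6 cm to the right of lens 2 (overall magnification ≈ -0.066).

58.6 cm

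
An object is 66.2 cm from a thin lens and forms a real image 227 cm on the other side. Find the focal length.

f = 51.3 cm (converging)

Real image ⇒ d_i = +227 cm.
1/f = 1/d_o + 1/d_i = 1/(66.2) + 1/(227) = 0.01951, so f = 51.3 cm.
Since f is positive, the thin lens is converging.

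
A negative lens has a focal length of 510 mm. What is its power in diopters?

P = -1.96 D

For a negative lens, f = −510 mm.
f = -51.0 cm = -0.510 m.
P = 1/f = 1/(-0.510 m) = -1.96 D.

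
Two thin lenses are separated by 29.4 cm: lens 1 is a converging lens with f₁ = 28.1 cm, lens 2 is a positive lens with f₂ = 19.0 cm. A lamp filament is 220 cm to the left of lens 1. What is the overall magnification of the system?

Lens 1: 1/d_i1 = 1/(28.1) − 1/(220) = 0.03104, so d_i1 = 32.21 cm; m₁ = −d_i1/d_o1 = -0.1464.
d_o2 = 29.4 − (32.21) = -2.810 cm (virtual object).
Lens 2: 1/d_i2 = 1/(19.0) − 1/(-2.810) = 0.4085, so d_i2 = 2.448 cm; m₂ = −d_i2/d_o2 = +0.8712.
m = m₁·m₂ = (-0.1464)(+0.8712) = -0.128.

m = -0.128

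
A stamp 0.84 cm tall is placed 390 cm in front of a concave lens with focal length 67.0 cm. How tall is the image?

0.123 cm

For a concave lens, f = -67.0 cm.
1/d_i = 1/f − 1/d_o = 1/(-67.00) − 1/(390) = -0.01749, so d_i = -57.18 cm.
m = −d_i/d_o = +0.1466.
|h_i| = |m|·h_o = 0.1466 × 0.84 = 0.123 cm. The image is virtual, upright and reduced, on the same side as the object.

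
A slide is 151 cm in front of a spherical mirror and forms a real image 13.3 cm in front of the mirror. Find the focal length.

Real image ⇒ d_i = +13.3 cm.
1/f = 1/d_o + 1/d_i = 1/(151) + 1/(13.3) = 0.08181, so f = 12.2 cm.
Since f is positive, the spherical mirror is concave.

f = 12.2 cm (concave)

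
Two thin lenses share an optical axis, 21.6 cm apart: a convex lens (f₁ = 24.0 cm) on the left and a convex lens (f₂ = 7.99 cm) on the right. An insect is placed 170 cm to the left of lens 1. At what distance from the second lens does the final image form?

3.54 cm

Lens 1: 1/d_i1 = 1/f₁ − 1/d_o1 = 1/(24.0) − 1/(170) = 0.03578, so d_i1 = 27.95 cm.
The intermediate image is 27.95 cm to the right of lens 1, which lies 6.350 cm to the right of lens 2 — a virtual object — so d_o2 = −6.350 cm.
Lens 2: 1/d_i2 = 1/f₂ − 1/d_o2 = 1/(7.99) − 1/(-6.350) = 0.2826, so d_i2 = 3.54 cm.
The final image is real, 3.54 cm to the right of lens 2 (overall magnification ≈ -0.092).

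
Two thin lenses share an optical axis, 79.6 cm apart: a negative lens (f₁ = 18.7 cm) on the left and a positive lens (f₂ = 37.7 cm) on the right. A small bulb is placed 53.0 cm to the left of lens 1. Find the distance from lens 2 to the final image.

63.2 cm

Lens 1 is diverging, so f₁ = −18.7 cm.
Lens 1: 1/d_i1 = 1/f₁ − 1/d_o1 = 1/(-18.7) − 1/(53.0) = -0.07234, so d_i1 = -13.82 cm.
The intermediate image is 13.82 cm to the left of lens 1 (virtual), which is 79.6 − (-13.82) = 93.42 cm to the left of lens 2, so d_o2 = +93.42 cm.
Lens 2: 1/d_i2 = 1/f₂ − 1/d_o2 = 1/(37.7) − 1/(93.42) = 0.01582, so d_i2 = 63.2 cm.
The final image is real, 63.2 cm to the right of lens 2 (overall magnification ≈ -0.18).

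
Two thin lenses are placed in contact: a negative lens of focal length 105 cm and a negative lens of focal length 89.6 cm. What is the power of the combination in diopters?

P₁ = 1/f₁ = 1/(-1.05 m) = -0.9524 D; P₂ = 1/f₂ = 1/(-0.896 m) = -1.116 D.
For thin lenses in contact, P = P₁ + P₂ = (-0.9524) + (-1.116) = -2.07 D.

P = -2.07 D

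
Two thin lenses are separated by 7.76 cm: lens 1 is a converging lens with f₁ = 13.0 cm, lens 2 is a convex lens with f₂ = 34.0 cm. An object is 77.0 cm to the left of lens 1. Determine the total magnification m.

Lens 1: 1/d_i1 = 1/(13.0) − 1/(77.0) = 0.06394, so d_i1 = 15.64 cm; m₁ = −d_i1/d_o1 = -0.2031.
d_o2 = 7.76 − (15.64) = -7.880 cm (virtual object).
Lens 2: 1/d_i2 = 1/(34.0) − 1/(-7.880) = 0.1563, so d_i2 = 6.397 cm; m₂ = −d_i2/d_o2 = +0.8118.
m = m₁·m₂ = (-0.2031)(+0.8118) = -0.165.

m = -0.165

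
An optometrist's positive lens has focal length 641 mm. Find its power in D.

f = 64.1 cm = 0.641 m.
P = 1/f = 1/(0.641 m) = +1.56 D.

P = +1.56 D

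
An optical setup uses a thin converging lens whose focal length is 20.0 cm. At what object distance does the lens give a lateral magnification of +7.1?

17.2 cm

m = −d_i/d_o ⇒ d_i = −m·d_o.
1/f = 1/d_o + 1/d_i = 1/d_o − 1/(m·d_o) = (1 − 1/m)/d_o, so d_o = f(1 − 1/m) = (20.00)(1 − 1/(+7.1)) = 17.2 cm.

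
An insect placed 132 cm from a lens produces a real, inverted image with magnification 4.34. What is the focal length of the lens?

m = −d_i/d_o ⇒ d_i = −m·d_o = −(-4.34)·(132) = 572.9 cm.
1/f = 1/d_o + 1/d_i = 1/(132) + 1/(572.9) = 0.009321, so f = 107 cm.
Since f is positive, the lens is converging.

f = 107 cm (converging)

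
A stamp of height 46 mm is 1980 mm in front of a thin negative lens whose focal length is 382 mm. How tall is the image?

For a negative lens, f = -382 mm.
1/d_i = 1/f − 1/d_o = 1/(-382.0) − 1/(1980) = -0.003123, so d_i = -320.2 mm.
m = −d_i/d_o = +0.1617.
|h_i| = |m|·h_o = 0.1617 × 46 = 7.44 mm. The image is virtual, upright and reduced, on the same side as the object.

7.44 mm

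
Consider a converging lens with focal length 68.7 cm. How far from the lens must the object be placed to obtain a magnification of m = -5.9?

m = −d_i/d_o ⇒ d_i = −m·d_o.
1/f = 1/d_o + 1/d_i = 1/d_o − 1/(m·d_o) = (1 − 1/m)/d_o, so d_o = f(1 − 1/m) = (68.70)(1 − 1/(-5.9)) = 80.3 cm.

80.3 cm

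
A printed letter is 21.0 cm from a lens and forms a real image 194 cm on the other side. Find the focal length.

Real image ⇒ d_i = +194 cm.
1/f = 1/d_o + 1/d_i = 1/(21.0) + 1/(194) = 0.05277, so f = 18.9 cm.
Since f is positive, the lens is converging.

f = 18.9 cm (converging)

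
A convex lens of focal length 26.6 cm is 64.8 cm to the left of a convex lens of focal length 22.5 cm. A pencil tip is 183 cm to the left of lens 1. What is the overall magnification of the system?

Lens 1: 1/d_i1 = 1/(26.6) − 1/(183) = 0.03213, so d_i1 = 31.12 cm; m₁ = −d_i1/d_o1 = -0.1701.
d_o2 = 64.8 − (31.12) = 33.68 cm.
Lens 2: 1/d_i2 = 1/(22.5) − 1/(33.68) = 0.01475, so d_i2 = 67.78 cm; m₂ = −d_i2/d_o2 = -2.013.
m = m₁·m₂ = (-0.1701)(-2.013) = +0.342.

m = +0.342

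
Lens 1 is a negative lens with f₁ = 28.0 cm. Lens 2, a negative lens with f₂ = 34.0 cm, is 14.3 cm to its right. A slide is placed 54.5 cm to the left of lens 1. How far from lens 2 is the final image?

Lens 1 is diverging, so f₁ = −28.0 cm.
Lens 1: 1/d_i1 = 1/f₁ − 1/d_o1 = 1/(-28.0) − 1/(54.5) = -0.05406, so d_i1 = -18.50 cm.
The intermediate image is 18.50 cm to the left of lens 1 (virtual), which is 14.3 − (-18.50) = 32.80 cm to the left of lens 2, so d_o2 = +32.80 cm.
Lens 2 is diverging, so f₂ = −34.0 cm.
Lens 2: 1/d_i2 = 1/f₂ − 1/d_o2 = 1/(-34.0) − 1/(32.80) = -0.05990, so d_i2 = -16.7 cm.
The final image is virtual, 16.7 cm to the left of lens 2 (overall magnification ≈ 0.17).

16.7 cm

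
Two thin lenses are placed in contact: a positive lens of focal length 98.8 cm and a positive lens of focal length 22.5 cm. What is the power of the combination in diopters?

P₁ = 1/f₁ = 1/(0.988 m) = +1.012 D; P₂ = 1/f₂ = 1/(0.225 m) = +4.444 D.
For thin lenses in contact, P = P₁ + P₂ = (+1.012) + (+4.444) = +5.46 D.

P = +5.46 D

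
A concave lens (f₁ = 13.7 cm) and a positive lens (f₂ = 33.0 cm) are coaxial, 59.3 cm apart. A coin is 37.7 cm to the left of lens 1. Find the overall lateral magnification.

f₁ = −13.7 cm (diverging).
Lens 1: 1/d_i1 = 1/(-13.7) − 1/(37.7) = -0.09952, so d_i1 = -10.05 cm; m₁ = −d_i1/d_o1 = +0.2666.
d_o2 = 59.3 − (-10.05) = 69.35 cm.
Lens 2: 1/d_i2 = 1/(33.0) − 1/(69.35) = 0.01588, so d_i2 = 62.96 cm; m₂ = −d_i2/d_o2 = -0.9078.
m = m₁·m₂ = (+0.2666)(-0.9078) = -0.242.

m = -0.242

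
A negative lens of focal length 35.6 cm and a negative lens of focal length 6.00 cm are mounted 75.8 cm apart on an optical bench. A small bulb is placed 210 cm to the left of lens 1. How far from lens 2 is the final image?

5.68 cm

Lens 1 is diverging, so f₁ = −35.6 cm.
Lens 1: 1/d_i1 = 1/f₁ − 1/d_o1 = 1/(-35.6) − 1/(210) = -0.03285, so d_i1 = -30.44 cm.
The intermediate image is 30.44 cm to the left of lens 1 (virtual), which is 75.8 − (-30.44) = 106.2 cm to the left of lens 2, so d_o2 = +106.2 cm.
Lens 2 is diverging, so f₂ = −6.00 cm.
Lens 2: 1/d_i2 = 1/f₂ − 1/d_o2 = 1/(-6.00) − 1/(106.2) = -0.1761, so d_i2 = -5.68 cm.
The final image is virtual, 5.68 cm to the left of lens 2 (overall magnification ≈ 0.0077).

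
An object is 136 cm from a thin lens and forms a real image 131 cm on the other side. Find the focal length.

Real image ⇒ d_i = +131 cm.
1/f = 1/d_o + 1/d_i = 1/(136) + 1/(131) = 0.01499, so f = 66.7 cm.
Since f is positive, the thin lens is converging.

f = 66.7 cm (converging)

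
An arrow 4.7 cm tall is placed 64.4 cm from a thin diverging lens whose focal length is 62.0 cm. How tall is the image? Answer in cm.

2.31 cm

For a diverging lens, f = -62.0 cm.
1/d_i = 1/f − 1/d_o = 1/(-62.00) − 1/(64.4) = -0.03166, so d_i = -31.59 cm.
m = −d_i/d_o = +0.4905.
|h_i| = |m|·h_o = 0.4905 × 4.7 = 2.31 cm. The image is virtual, upright and reduced, on the same side as the object.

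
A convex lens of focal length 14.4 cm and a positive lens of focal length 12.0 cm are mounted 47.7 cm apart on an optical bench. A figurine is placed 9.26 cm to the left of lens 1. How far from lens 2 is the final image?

Lens 1: 1/d_i1 = 1/f₁ − 1/d_o1 = 1/(14.4) − 1/(9.26) = -0.03855, so d_i1 = -25.94 cm.
The intermediate image is 25.94 cm to the left of lens 1 (virtual), which is 47.7 − (-25.94) = 73.64 cm to the left of lens 2, so d_o2 = +73.64 cm.
Lens 2: 1/d_i2 = 1/f₂ − 1/d_o2 = 1/(12.0) − 1/(73.64) = 0.06975, so d_i2 = 14.3 cm.
The final image is real, 14.3 cm to the right of lens 2 (overall magnification ≈ -0.55).

14.3 cm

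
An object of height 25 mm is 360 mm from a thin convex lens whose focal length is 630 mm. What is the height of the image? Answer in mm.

58.3 mm

1/d_i = 1/f − 1/d_o = 1/(630.0) − 1/(360) = -0.001190, so d_i = -840.0 mm.
m = −d_i/d_o = +2.333.
|h_i| = |m|·h_o = 2.333 × 25 = 58.3 mm. The image is virtual, upright and enlarged, on the same side as the object.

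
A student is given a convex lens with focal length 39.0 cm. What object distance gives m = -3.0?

52.0 cm

m = −d_i/d_o ⇒ d_i = −m·d_o.
1/f = 1/d_o + 1/d_i = 1/d_o − 1/(m·d_o) = (1 − 1/m)/d_o, so d_o = f(1 − 1/m) = (39.00)(1 − 1/(-3.0)) = 52.0 cm.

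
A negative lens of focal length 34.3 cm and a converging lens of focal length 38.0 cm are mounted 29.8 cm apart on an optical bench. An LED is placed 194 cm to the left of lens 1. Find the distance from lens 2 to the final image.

Lens 1 is diverging, so f₁ = −34.3 cm.
Lens 1: 1/d_i1 = 1/f₁ − 1/d_o1 = 1/(-34.3) − 1/(194) = -0.03431, so d_i1 = -29.15 cm.
The intermediate image is 29.15 cm to the left of lens 1 (virtual), which is 29.8 − (-29.15) = 58.95 cm to the left of lens 2, so d_o2 = +58.95 cm.
Lens 2: 1/d_i2 = 1/f₂ − 1/d_o2 = 1/(38.0) − 1/(58.95) = 0.009352, so d_i2 = 107 cm.
The final image is real, 107 cm to the right of lens 2 (overall magnification ≈ -0.27).

107 cm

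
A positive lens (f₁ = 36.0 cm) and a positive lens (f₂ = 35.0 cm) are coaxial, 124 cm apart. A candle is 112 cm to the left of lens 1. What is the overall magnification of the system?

Lens 1: 1/d_i1 = 1/(36.0) − 1/(112) = 0.01885, so d_i1 = 53.05 cm; m₁ = −d_i1/d_o1 = -0.4737.
d_o2 = 124 − (53.05) = 70.95 cm.
Lens 2: 1/d_i2 = 1/(35.0) − 1/(70.95) = 0.01448, so d_i2 = 69.08 cm; m₂ = −d_i2/d_o2 = -0.9736.
m = m₁·m₂ = (-0.4737)(-0.9736) = +0.461.

m = +0.461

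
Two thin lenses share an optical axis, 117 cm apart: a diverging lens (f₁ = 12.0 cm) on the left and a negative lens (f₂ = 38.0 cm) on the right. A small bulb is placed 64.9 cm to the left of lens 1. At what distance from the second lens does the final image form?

29.3 cm

Lens 1 is diverging, so f₁ = −12.0 cm.
Lens 1: 1/d_i1 = 1/f₁ − 1/d_o1 = 1/(-12.0) − 1/(64.9) = -0.09874, so d_i1 = -10.13 cm.
The intermediate image is 10.13 cm to the left of lens 1 (virtual), which is 117 − (-10.13) = 127.1 cm to the left of lens 2, so d_o2 = +127.1 cm.
Lens 2 is diverging, so f₂ = −38.0 cm.
Lens 2: 1/d_i2 = 1/f₂ − 1/d_o2 = 1/(-38.0) − 1/(127.1) = -0.03418, so d_i2 = -29.3 cm.
The final image is virtual, 29.3 cm to the left of lens 2 (overall magnification ≈ 0.036).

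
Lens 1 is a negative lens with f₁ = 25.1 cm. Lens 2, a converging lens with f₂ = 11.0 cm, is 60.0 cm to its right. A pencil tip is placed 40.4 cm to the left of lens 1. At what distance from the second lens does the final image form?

Lens 1 is diverging, so f₁ = −25.1 cm.
Lens 1: 1/d_i1 = 1/f₁ − 1/d_o1 = 1/(-25.1) − 1/(40.4) = -0.06459, so d_i1 = -15.48 cm.
The intermediate image is 15.48 cm to the left of lens 1 (virtual), which is 60.0 − (-15.48) = 75.48 cm to the left of lens 2, so d_o2 = +75.48 cm.
Lens 2: 1/d_i2 = 1/f₂ − 1/d_o2 = 1/(11.0) − 1/(75.48) = 0.07766, so d_i2 = 12.9 cm.
The final image is real, 12.9 cm to the right of lens 2 (overall magnification ≈ -0.065).

12.9 cm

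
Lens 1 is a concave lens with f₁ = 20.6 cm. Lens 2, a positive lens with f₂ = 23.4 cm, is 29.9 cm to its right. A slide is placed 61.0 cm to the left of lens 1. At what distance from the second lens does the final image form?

Lens 1 is diverging, so f₁ = −20.6 cm.
Lens 1: 1/d_i1 = 1/f₁ − 1/d_o1 = 1/(-20.6) − 1/(61.0) = -0.06494, so d_i1 = -15.40 cm.
The intermediate image is 15.40 cm to the left of lens 1 (virtual), which is 29.9 − (-15.40) = 45.30 cm to the left of lens 2, so d_o2 = +45.30 cm.
Lens 2: 1/d_i2 = 1/f₂ − 1/d_o2 = 1/(23.4) − 1/(45.30) = 0.02066, so d_i2 = 48.4 cm.
The final image is real, 48.4 cm to the right of lens 2 (overall magnification ≈ -0.27).

48.4 cm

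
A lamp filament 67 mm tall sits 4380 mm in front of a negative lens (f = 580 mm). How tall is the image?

For a negative lens, f = -580 mm.
1/d_i = 1/f − 1/d_o = 1/(-580.0) − 1/(4380) = -0.001952, so d_i = -512.2 mm.
m = −d_i/d_o = +0.1169.
|h_i| = |m|·h_o = 0.1169 × 67 = 7.83 mm. The image is virtual, upright and reduced, on the same side as the object.

7.83 mm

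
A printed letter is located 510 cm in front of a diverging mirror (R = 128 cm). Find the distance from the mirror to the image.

56.9 cm

f = R/2 = 128/2 = 64.00 cm; for a diverging mirror, f = -64.00 cm.
Mirror equation: 1/v = 1/f − 1/u = 1/(-64.00) − 1/(510) = -0.01562 − 0.001961 = -0.01759, so v = -56.9 cm.
The image is virtual, upright and reduced, behind the mirror.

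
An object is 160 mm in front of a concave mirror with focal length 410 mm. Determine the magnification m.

1/d_i = 1/f − 1/d_o = 1/(410.0) − 1/(160) = -0.003811, so d_i = -262.4 mm.
m = −d_i/d_o = −(-262.4)/(160) = +1.64.
The image is virtual, upright and enlarged, behind the mirror.

m = +1.64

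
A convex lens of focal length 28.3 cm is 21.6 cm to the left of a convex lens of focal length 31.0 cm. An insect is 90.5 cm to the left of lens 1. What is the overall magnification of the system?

Lens 1: 1/d_i1 = 1/(28.3) − 1/(90.5) = 0.02429, so d_i1 = 41.18 cm; m₁ = −d_i1/d_o1 = -0.4550.
d_o2 = 21.6 − (41.18) = -19.58 cm (virtual object).
Lens 2: 1/d_i2 = 1/(31.0) − 1/(-19.58) = 0.08333, so d_i2 = 12.00 cm; m₂ = −d_i2/d_o2 = +0.6129.
m = m₁·m₂ = (-0.4550)(+0.6129) = -0.279.

m = -0.279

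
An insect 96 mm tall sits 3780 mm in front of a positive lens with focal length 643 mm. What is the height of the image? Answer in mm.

1/d_i = 1/f − 1/d_o = 1/(643.0) − 1/(3780) = 0.001291, so d_i = 774.8 mm.
m = −d_i/d_o = -0.2050.
|h_i| = |m|·h_o = 0.2050 × 96 = 19.7 mm. The image is real, inverted and reduced, on the far side of the lens.

19.7 mm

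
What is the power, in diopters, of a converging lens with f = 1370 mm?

P = +0.730 D

f = 137 cm = 1.37 m.
P = 1/f = 1/(1.37 m) = +0.730 D.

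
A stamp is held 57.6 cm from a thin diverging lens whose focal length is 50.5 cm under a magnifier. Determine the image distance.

26.9 cm

For a diverging lens, f = -50.5 cm.
Lens equation: 1/q = 1/f − 1/p = 1/(-50.50) − 1/(57.6) = -0.01980 − 0.01736 = -0.03716, so q = -26.9 cm.
The image is virtual, upright and reduced, on the same side as the object.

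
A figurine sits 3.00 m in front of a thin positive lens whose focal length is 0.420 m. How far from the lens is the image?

0.488 m

Thin-lens equation: 1/s_i = 1/f − 1/s_o = 1/(0.4200) − 1/(3.00) = 2.381 − 0.3333 = 2.048, so s_i = 0.488 m.
The image is real, inverted and reduced, on the far side of the lens.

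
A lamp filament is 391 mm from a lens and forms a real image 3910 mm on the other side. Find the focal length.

Real image ⇒ d_i = +3910 mm.
1/f = 1/d_o + 1/d_i = 1/(391) + 1/(3910) = 0.002813, so f = 355 mm.
Since f is positive, the lens is converging.

f = 355 mm (converging)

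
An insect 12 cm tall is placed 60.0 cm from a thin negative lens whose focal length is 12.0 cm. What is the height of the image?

2.00 cm

For a negative lens, f = -12.0 cm.
1/d_i = 1/f − 1/d_o = 1/(-12.00) − 1/(60.0) = -0.1000, so d_i = -10.00 cm.
m = −d_i/d_o = +0.1667.
|h_i| = |m|·h_o = 0.1667 × 12 = 2.00 cm. The image is virtual, upright and reduced, on the same side as the object.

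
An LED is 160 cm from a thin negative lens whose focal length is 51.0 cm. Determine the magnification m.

For a negative lens, f = -51.0 cm.
1/d_i = 1/f − 1/d_o = 1/(-51.00) − 1/(160) = -0.02586, so d_i = -38.67 cm.
m = −d_i/d_o = −(-38.67)/(160) = +0.242.
The image is virtual, upright and reduced, on the same side as the object.

m = +0.242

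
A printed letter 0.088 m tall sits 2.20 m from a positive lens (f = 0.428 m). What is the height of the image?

1/d_i = 1/f − 1/d_o = 1/(0.4280) − 1/(2.20) = 1.882, so d_i = 0.5314 m.
m = −d_i/d_o = -0.2415.
|h_i| = |m|·h_o = 0.2415 × 0.088 = 0.0213 m. The image is real, inverted and reduced, on the far side of the lens.

0.0213 m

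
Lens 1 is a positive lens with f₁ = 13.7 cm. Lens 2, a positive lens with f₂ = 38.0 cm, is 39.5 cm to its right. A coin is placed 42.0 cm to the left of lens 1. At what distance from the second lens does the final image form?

38.7 cm

Lens 1: 1/d_i1 = 1/f₁ − 1/d_o1 = 1/(13.7) − 1/(42.0) = 0.04918, so d_i1 = 20.33 cm.
The intermediate image is 20.33 cm to the right of lens 1, which is 39.5 − (20.33) = 19.17 cm to the left of lens 2, so d_o2 = +19.17 cm.
Lens 2: 1/d_i2 = 1/f₂ − 1/d_o2 = 1/(38.0) − 1/(19.17) = -0.02585, so d_i2 = -38.7 cm.
The final image is virtual, 38.7 cm to the left of lens 2 (overall magnification ≈ -0.98).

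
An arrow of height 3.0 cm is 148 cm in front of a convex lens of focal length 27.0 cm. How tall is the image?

1/d_i = 1/f − 1/d_o = 1/(27.00) − 1/(148) = 0.03028, so d_i = 33.02 cm.
m = −d_i/d_o = -0.2231.
|h_i| = |m|·h_o = 0.2231 × 3.0 = 0.669 cm. The image is real, inverted and reduced, on the far side of the lens.

0.669 cm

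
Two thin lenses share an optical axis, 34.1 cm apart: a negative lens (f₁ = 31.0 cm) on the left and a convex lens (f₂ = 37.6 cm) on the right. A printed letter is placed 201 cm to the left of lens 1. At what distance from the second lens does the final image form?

98.1 cm

Lens 1 is diverging, so f₁ = −31.0 cm.
Lens 1: 1/d_i1 = 1/f₁ − 1/d_o1 = 1/(-31.0) − 1/(201) = -0.03723, so d_i1 = -26.86 cm.
The intermediate image is 26.86 cm to the left of lens 1 (virtual), which is 34.1 − (-26.86) = 60.96 cm to the left of lens 2, so d_o2 = +60.96 cm.
Lens 2: 1/d_i2 = 1/f₂ − 1/d_o2 = 1/(37.6) − 1/(60.96) = 0.01019, so d_i2 = 98.1 cm.
The final image is real, 98.1 cm to the right of lens 2 (overall magnification ≈ -0.22).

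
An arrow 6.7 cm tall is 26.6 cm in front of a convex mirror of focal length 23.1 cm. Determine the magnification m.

m = +0.465

For a convex mirror, f = -23.1 cm.
1/d_i = 1/f − 1/d_o = 1/(-23.10) − 1/(26.6) = -0.08088, so d_i = -12.36 cm.
m = −d_i/d_o = −(-12.36)/(26.6) = +0.465.
The image is virtual, upright and reduced, behind the mirror.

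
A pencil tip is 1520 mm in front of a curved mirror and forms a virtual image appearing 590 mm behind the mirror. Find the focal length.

Virtual image ⇒ d_i = −590 mm.
1/f = 1/d_o + 1/d_i = 1/(1520) + 1/(-590) = -0.001037, so f = -964 mm.
Since f is negative, the curved mirror is convex.

f = -964 mm (convex)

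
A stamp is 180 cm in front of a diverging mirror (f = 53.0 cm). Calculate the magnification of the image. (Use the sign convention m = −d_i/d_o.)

m = +0.227

For a diverging mirror, f = -53.0 cm.
1/d_i = 1/f − 1/d_o = 1/(-53.00) − 1/(180) = -0.02442, so d_i = -40.94 cm.
m = −d_i/d_o = −(-40.94)/(180) = +0.227.
The image is virtual, upright and reduced, behind the mirror.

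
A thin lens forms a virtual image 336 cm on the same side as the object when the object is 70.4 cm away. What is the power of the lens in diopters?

P = +1.12 D

Virtual image ⇒ d_i = −336 cm.
1/f = 1/d_o + 1/d_i = 1/(70.4) + 1/(-336) = 0.01123 cm⁻¹.
f = 89.06 cm = 0.8906 m, so P = 1/f = +1.12 D.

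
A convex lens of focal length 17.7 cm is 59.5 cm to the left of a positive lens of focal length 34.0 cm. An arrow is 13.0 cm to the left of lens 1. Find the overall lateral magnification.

m = -1.72

Lens 1: 1/d_i1 = 1/(17.7) − 1/(13.0) = -0.02043, so d_i1 = -48.96 cm; m₁ = −d_i1/d_o1 = +3.766.
d_o2 = 59.5 − (-48.96) = 108.5 cm.
Lens 2: 1/d_i2 = 1/(34.0) − 1/(108.5) = 0.02020, so d_i2 = 49.52 cm; m₂ = −d_i2/d_o2 = -0.4564.
m = m₁·m₂ = (+3.766)(-0.4564) = -1.72.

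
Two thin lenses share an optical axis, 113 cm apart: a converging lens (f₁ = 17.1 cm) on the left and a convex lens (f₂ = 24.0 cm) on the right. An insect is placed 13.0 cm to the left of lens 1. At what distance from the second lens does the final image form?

28.0 cm

Lens 1: 1/d_i1 = 1/f₁ − 1/d_o1 = 1/(17.1) − 1/(13.0) = -0.01844, so d_i1 = -54.22 cm.
The intermediate image is 54.22 cm to the left of lens 1 (virtual), which is 113 − (-54.22) = 167.2 cm to the left of lens 2, so d_o2 = +167.2 cm.
Lens 2: 1/d_i2 = 1/f₂ − 1/d_o2 = 1/(24.0) − 1/(167.2) = 0.03569, so d_i2 = 28.0 cm.
The final image is real, 28.0 cm to the right of lens 2 (overall magnification ≈ -0.70).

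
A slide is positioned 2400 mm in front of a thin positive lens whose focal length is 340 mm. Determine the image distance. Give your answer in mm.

Thin-lens equation: 1/v = 1/f − 1/u = 1/(340.0) − 1/(2400) = 0.002941 − 0.0004167 = 0.002525, so v = 396 mm.
The image is real, inverted and reduced, on the far side of the lens.

396 mm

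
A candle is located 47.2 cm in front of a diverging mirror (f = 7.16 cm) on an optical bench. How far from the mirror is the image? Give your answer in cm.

6.22 cm

For a diverging mirror, f = -7.16 cm.
Mirror equation: 1/v = 1/f − 1/u = 1/(-7.160) − 1/(47.2) = -0.1397 − 0.02119 = -0.1609, so v = -6.22 cm.
The image is virtual, upright and reduced, behind the mirror.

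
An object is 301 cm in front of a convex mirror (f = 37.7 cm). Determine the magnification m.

m = +0.111

For a convex mirror, f = -37.7 cm.
1/d_i = 1/f − 1/d_o = 1/(-37.70) − 1/(301) = -0.02985, so d_i = -33.50 cm.
m = −d_i/d_o = −(-33.50)/(301) = +0.111.
The image is virtual, upright and reduced, behind the mirror.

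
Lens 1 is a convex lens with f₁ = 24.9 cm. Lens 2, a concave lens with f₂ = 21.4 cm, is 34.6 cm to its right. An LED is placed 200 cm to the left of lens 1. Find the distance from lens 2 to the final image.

4.78 cm

Lens 1: 1/d_i1 = 1/f₁ − 1/d_o1 = 1/(24.9) − 1/(200) = 0.03516, so d_i1 = 28.44 cm.
The intermediate image is 28.44 cm to the right of lens 1, which is 34.6 − (28.44) = 6.160 cm to the left of lens 2, so d_o2 = +6.160 cm.
Lens 2 is diverging, so f₂ = −21.4 cm.
Lens 2: 1/d_i2 = 1/f₂ − 1/d_o2 = 1/(-21.4) − 1/(6.160) = -0.2091, so d_i2 = -4.78 cm.
The final image is virtual, 4.78 cm to the left of lens 2 (overall magnification ≈ -0.11).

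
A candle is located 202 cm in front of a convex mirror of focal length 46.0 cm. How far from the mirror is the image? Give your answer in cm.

37.5 cm

For a convex mirror, f = -46.0 cm.
Mirror equation: 1/v = 1/f − 1/u = 1/(-46.00) − 1/(202) = -0.02174 − 0.004950 = -0.02669, so v = -37.5 cm.
The image is virtual, upright and reduced, behind the mirror.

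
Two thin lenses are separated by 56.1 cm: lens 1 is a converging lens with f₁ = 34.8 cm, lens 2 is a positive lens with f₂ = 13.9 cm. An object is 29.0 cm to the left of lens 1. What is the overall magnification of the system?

m = -0.386

Lens 1: 1/d_i1 = 1/(34.8) − 1/(29.0) = -0.005747, so d_i1 = -174.0 cm; m₁ = −d_i1/d_o1 = +6.000.
d_o2 = 56.1 − (-174.0) = 230.1 cm.
Lens 2: 1/d_i2 = 1/(13.9) − 1/(230.1) = 0.06760, so d_i2 = 14.79 cm; m₂ = −d_i2/d_o2 = -0.06429.
m = m₁·m₂ = (+6.000)(-0.06429) = -0.386.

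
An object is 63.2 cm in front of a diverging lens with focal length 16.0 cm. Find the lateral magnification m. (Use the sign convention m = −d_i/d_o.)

m = +0.202

For a diverging lens, f = -16.0 cm.
1/d_i = 1/f − 1/d_o = 1/(-16.00) − 1/(63.2) = -0.07832, so d_i = -12.77 cm.
m = −d_i/d_o = −(-12.77)/(63.2) = +0.202.
The image is virtual, upright and reduced, on the same side as the object.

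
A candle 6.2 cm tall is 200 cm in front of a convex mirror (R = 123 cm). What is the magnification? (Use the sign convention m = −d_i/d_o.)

m = +0.235

f = R/2 = 123/2 = 61.50 cm; for a convex mirror, f = -61.50 cm.
1/d_i = 1/f − 1/d_o = 1/(-61.50) − 1/(200) = -0.02126, so d_i = -47.04 cm.
m = −d_i/d_o = −(-47.04)/(200) = +0.235.
The image is virtual, upright and reduced, behind the mirror.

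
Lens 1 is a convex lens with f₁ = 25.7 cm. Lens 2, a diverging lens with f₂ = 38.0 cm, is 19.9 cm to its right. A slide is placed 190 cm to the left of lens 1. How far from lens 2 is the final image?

13.2 cm

Lens 1: 1/d_i1 = 1/f₁ − 1/d_o1 = 1/(25.7) − 1/(190) = 0.03365, so d_i1 = 29.72 cm.
The intermediate image is 29.72 cm to the right of lens 1, which lies 9.820 cm to the right of lens 2 — a virtual object — so d_o2 = −9.820 cm.
Lens 2 is diverging, so f₂ = −38.0 cm.
Lens 2: 1/d_i2 = 1/f₂ − 1/d_o2 = 1/(-38.0) − 1/(-9.820) = 0.07552, so d_i2 = 13.2 cm.
The final image is real, 13.2 cm to the right of lens 2 (overall magnification ≈ -0.21).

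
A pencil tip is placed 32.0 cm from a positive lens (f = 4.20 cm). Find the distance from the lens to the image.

Lens equation: 1/d_i = 1/f − 1/d_o = 1/(4.200) − 1/(32.0) = 0.2381 − 0.03125 = 0.2068, so d_i = 4.83 cm.
The image is real, inverted and reduced, on the far side of the lens.

4.83 cm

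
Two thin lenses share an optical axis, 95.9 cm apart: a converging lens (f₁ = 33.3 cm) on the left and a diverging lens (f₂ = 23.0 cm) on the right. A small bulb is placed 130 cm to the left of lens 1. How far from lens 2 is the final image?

Lens 1: 1/d_i1 = 1/f₁ − 1/d_o1 = 1/(33.3) − 1/(130) = 0.02234, so d_i1 = 44.77 cm.
The intermediate image is 44.77 cm to the right of lens 1, which is 95.9 − (44.77) = 51.13 cm to the left of lens 2, so d_o2 = +51.13 cm.
Lens 2 is diverging, so f₂ = −23.0 cm.
Lens 2: 1/d_i2 = 1/f₂ − 1/d_o2 = 1/(-23.0) − 1/(51.13) = -0.06304, so d_i2 = -15.9 cm.
The final image is virtual, 15.9 cm to the left of lens 2 (overall magnification ≈ -0.11).

15.9 cm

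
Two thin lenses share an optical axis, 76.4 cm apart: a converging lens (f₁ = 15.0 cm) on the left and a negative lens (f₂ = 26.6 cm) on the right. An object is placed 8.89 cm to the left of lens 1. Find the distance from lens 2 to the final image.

Lens 1: 1/d_i1 = 1/f₁ − 1/d_o1 = 1/(15.0) − 1/(8.89) = -0.04582, so d_i1 = -21.82 cm.
The intermediate image is 21.82 cm to the left of lens 1 (virtual), which is 76.4 − (-21.82) = 98.22 cm to the left of lens 2, so d_o2 = +98.22 cm.
Lens 2 is diverging, so f₂ = −26.6 cm.
Lens 2: 1/d_i2 = 1/f₂ − 1/d_o2 = 1/(-26.6) − 1/(98.22) = -0.04778, so d_i2 = -20.9 cm.
The final image is virtual, 20.9 cm to the left of lens 2 (overall magnification ≈ 0.52).

20.9 cm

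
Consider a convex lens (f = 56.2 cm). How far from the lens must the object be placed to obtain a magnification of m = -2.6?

77.8 cm

m = −d_i/d_o ⇒ d_i = −m·d_o.
1/f = 1/d_o + 1/d_i = 1/d_o − 1/(m·d_o) = (1 − 1/m)/d_o, so d_o = f(1 − 1/m) = (56.20)(1 − 1/(-2.6)) = 77.8 cm.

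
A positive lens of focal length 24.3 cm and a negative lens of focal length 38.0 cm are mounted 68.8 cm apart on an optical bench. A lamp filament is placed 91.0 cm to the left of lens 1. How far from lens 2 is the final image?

Lens 1: 1/d_i1 = 1/f₁ − 1/d_o1 = 1/(24.3) − 1/(91.0) = 0.03016, so d_i1 = 33.15 cm.
The intermediate image is 33.15 cm to the right of lens 1, which is 68.8 − (33.15) = 35.65 cm to the left of lens 2, so d_o2 = +35.65 cm.
Lens 2 is diverging, so f₂ = −38.0 cm.
Lens 2: 1/d_i2 = 1/f₂ − 1/d_o2 = 1/(-38.0) − 1/(35.65) = -0.05437, so d_i2 = -18.4 cm.
The final image is virtual, 18.4 cm to the left of lens 2 (overall magnification ≈ -0.19).

18.4 cm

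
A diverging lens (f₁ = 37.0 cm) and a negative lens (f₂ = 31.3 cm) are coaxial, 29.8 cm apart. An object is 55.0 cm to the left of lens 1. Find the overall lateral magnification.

f₁ = −37.0 cm (diverging).
Lens 1: 1/d_i1 = 1/(-37.0) − 1/(55.0) = -0.04521, so d_i1 = -22.12 cm; m₁ = −d_i1/d_o1 = +0.4022.
d_o2 = 29.8 − (-22.12) = 51.92 cm.
f₂ = −31.3 cm (diverging).
Lens 2: 1/d_i2 = 1/(-31.3) − 1/(51.92) = -0.05121, so d_i2 = -19.53 cm; m₂ = −d_i2/d_o2 = +0.3761.
m = m₁·m₂ = (+0.4022)(+0.3761) = +0.151.

m = +0.151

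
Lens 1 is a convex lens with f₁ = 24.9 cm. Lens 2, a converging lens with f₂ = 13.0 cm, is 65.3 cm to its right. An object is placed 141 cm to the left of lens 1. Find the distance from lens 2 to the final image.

Lens 1: 1/d_i1 = 1/f₁ − 1/d_o1 = 1/(24.9) − 1/(141) = 0.03307, so d_i1 = 30.24 cm.
The intermediate image is 30.24 cm to the right of lens 1, which is 65.3 − (30.24) = 35.06 cm to the left of lens 2, so d_o2 = +35.06 cm.
Lens 2: 1/d_i2 = 1/f₂ − 1/d_o2 = 1/(13.0) − 1/(35.06) = 0.04840, so d_i2 = 20.7 cm.
The final image is real, 20.7 cm to the right of lens 2 (overall magnification ≈ 0.13).

20.7 cm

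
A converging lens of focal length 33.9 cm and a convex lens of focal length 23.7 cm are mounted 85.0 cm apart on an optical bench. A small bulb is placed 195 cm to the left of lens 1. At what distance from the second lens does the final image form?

Lens 1: 1/d_i1 = 1/f₁ − 1/d_o1 = 1/(33.9) − 1/(195) = 0.02437, so d_i1 = 41.03 cm.
The intermediate image is 41.03 cm to the right of lens 1, which is 85.0 − (41.03) = 43.97 cm to the left of lens 2, so d_o2 = +43.97 cm.
Lens 2: 1/d_i2 = 1/f₂ − 1/d_o2 = 1/(23.7) − 1/(43.97) = 0.01945, so d_i2 = 51.4 cm.
The final image is real, 51.4 cm to the right of lens 2 (overall magnification ≈ 0.25).

51.4 cm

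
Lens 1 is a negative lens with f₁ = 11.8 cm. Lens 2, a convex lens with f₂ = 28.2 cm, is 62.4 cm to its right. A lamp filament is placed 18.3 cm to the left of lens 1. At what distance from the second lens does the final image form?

Lens 1 is diverging, so f₁ = −11.8 cm.
Lens 1: 1/d_i1 = 1/f₁ − 1/d_o1 = 1/(-11.8) − 1/(18.3) = -0.1394, so d_i1 = -7.174 cm.
The intermediate image is 7.174 cm to the left of lens 1 (virtual), which is 62.4 − (-7.174) = 69.57 cm to the left of lens 2, so d_o2 = +69.57 cm.
Lens 2: 1/d_i2 = 1/f₂ − 1/d_o2 = 1/(28.2) − 1/(69.57) = 0.02109, so d_i2 = 47.4 cm.
The final image is real, 47.4 cm to the right of lens 2 (overall magnification ≈ -0.27).

47.4 cm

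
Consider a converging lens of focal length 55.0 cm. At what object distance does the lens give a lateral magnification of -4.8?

66.5 cm

m = −d_i/d_o ⇒ d_i = −m·d_o.
1/f = 1/d_o + 1/d_i = 1/d_o − 1/(m·d_o) = (1 − 1/m)/d_o, so d_o = f(1 − 1/m) = (55.00)(1 − 1/(-4.8)) = 66.5 cm.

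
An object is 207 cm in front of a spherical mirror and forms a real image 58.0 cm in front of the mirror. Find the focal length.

Real image ⇒ d_i = +58.0 cm.
1/f = 1/d_o + 1/d_i = 1/(207) + 1/(58.0) = 0.02207, so f = 45.3 cm.
Since f is positive, the spherical mirror is concave.

f = 45.3 cm (concave)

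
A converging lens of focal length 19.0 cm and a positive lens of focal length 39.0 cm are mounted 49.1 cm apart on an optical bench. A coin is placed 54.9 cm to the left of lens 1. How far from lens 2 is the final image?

Lens 1: 1/d_i1 = 1/f₁ − 1/d_o1 = 1/(19.0) − 1/(54.9) = 0.03442, so d_i1 = 29.06 cm.
The intermediate image is 29.06 cm to the right of lens 1, which is 49.1 − (29.06) = 20.04 cm to the left of lens 2, so d_o2 = +20.04 cm.
Lens 2: 1/d_i2 = 1/f₂ − 1/d_o2 = 1/(39.0) − 1/(20.04) = -0.02426, so d_i2 = -41.2 cm.
The final image is virtual, 41.2 cm to the left of lens 2 (overall magnification ≈ -1.1).

41.2 cm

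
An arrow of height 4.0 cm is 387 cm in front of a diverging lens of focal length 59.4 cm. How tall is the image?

0.532 cm

For a diverging lens, f = -59.4 cm.
1/d_i = 1/f − 1/d_o = 1/(-59.40) − 1/(387) = -0.01942, so d_i = -51.50 cm.
m = −d_i/d_o = +0.1331.
|h_i| = |m|·h_o = 0.1331 × 4.0 = 0.532 cm. The image is virtual, upright and reduced, on the same side as the object.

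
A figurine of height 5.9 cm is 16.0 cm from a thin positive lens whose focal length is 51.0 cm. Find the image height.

1/d_i = 1/f − 1/d_o = 1/(51.00) − 1/(16.0) = -0.04289, so d_i = -23.31 cm.
m = −d_i/d_o = +1.457.
|h_i| = |m|·h_o = 1.457 × 5.9 = 8.60 cm. The image is virtual, upright and enlarged, on the same side as the object.

8.60 cm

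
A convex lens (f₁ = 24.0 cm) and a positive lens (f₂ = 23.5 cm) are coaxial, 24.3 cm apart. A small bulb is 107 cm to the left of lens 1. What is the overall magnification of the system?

Lens 1: 1/d_i1 = 1/(24.0) − 1/(107) = 0.03232, so d_i1 = 30.94 cm; m₁ = −d_i1/d_o1 = -0.2892.
d_o2 = 24.3 − (30.94) = -6.640 cm (virtual object).
Lens 2: 1/d_i2 = 1/(23.5) − 1/(-6.640) = 0.1932, so d_i2 = 5.177 cm; m₂ = −d_i2/d_o2 = +0.7797.
m = m₁·m₂ = (-0.2892)(+0.7797) = -0.225.

m = -0.225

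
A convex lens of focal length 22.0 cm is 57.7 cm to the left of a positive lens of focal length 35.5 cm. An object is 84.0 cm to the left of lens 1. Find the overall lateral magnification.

m = -1.66

Lens 1: 1/d_i1 = 1/(22.0) − 1/(84.0) = 0.03355, so d_i1 = 29.81 cm; m₁ = −d_i1/d_o1 = -0.3549.
d_o2 = 57.7 − (29.81) = 27.89 cm.
Lens 2: 1/d_i2 = 1/(35.5) − 1/(27.89) = -0.007686, so d_i2 = -130.1 cm; m₂ = −d_i2/d_o2 = +4.665.
m = m₁·m₂ = (-0.3549)(+4.665) = -1.66.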